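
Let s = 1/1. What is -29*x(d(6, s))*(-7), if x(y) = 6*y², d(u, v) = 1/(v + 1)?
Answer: 609/2 ≈ 304.50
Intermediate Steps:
s = 1
d(u, v) = 1/(1 + v)
-29*x(d(6, s))*(-7) = -174*(1/(1 + 1))²*(-7) = -174*(1/2)²*(-7) = -174*(½)²*(-7) = -174/4*(-7) = -29*3/2*(-7) = -87/2*(-7) = 609/2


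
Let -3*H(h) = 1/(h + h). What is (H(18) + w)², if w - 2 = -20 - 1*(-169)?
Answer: 265918249/11664 ≈ 22798.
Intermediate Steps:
w = 151 (w = 2 + (-20 - 1*(-169)) = 2 + (-20 + 169) = 2 + 149 = 151)
H(h) = -1/(6*h) (H(h) = -1/(3*(h + h)) = -1/(2*h)/3 = -1/(6*h))
(H(18) + w)² = (-⅙/18 + 151)² = (-⅙*1/18 + 151)² = (-1/108 + 151)² = (16307/108)² = 265918249/11664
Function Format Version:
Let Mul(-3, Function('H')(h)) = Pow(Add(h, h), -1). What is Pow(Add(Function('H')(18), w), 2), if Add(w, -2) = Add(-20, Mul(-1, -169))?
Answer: Rational(265918249, 11664) ≈ 22798.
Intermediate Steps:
w = 151 (w = Add(2, Add(-20, Mul(-1, -169))) = Add(2, Add(-20, 169)) = Add(2, 149) = 151)
Function('H')(h) = Mul(Rational(-1, 6), Pow(h, -1)) (Function('H')(h) = Mul(Rational(-1, 3), Pow(Add(h, h), -1)) = Mul(Rational(-1, 3), Pow(Mul(2, h), -1)) = Mul(Rational(-1, 3), Mul(Rational(1, 2), Pow(h, -1))) = Mul(Rational(-1, 6), Pow(h, -1)))
Pow(Add(Function('H')(18), w), 2) = Pow(Add(Mul(Rational(-1, 6), Pow(18, -1)), 151), 2) = Pow(Add(Mul(Rational(-1, 6), Rational(1, 18)), 151), 2) = Pow(Add(Rational(-1, 108), 151), 2) = Pow(Rational(16307, 108), 2) = Rational(265918249, 11664)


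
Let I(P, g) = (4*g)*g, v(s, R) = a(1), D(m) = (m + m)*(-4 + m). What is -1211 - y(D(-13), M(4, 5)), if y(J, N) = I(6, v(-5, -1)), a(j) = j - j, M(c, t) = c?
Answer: -1211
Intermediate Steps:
D(m) = 2*m*(-4 + m) (D(m) = (2*m)*(-4 + m) = 2*m*(-4 + m))
a(j) = 0
v(s, R) = 0
I(P, g) = 4*g²
y(J, N) = 0 (y(J, N) = 4*0² = 4*0 = 0)
-1211 - y(D(-13), M(4, 5)) = -1211 - 1*0 = -1211 + 0 = -1211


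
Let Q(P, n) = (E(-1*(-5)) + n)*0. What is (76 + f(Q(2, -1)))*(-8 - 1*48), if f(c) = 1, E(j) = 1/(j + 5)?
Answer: -4312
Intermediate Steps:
E(j) = 1/(5 + j)
Q(P, n) = 0 (Q(P, n) = (1/(5 - 1*(-5)) + n)*0 = (1/(5 + 5) + n)*0 = (1/10 + n)*0 = (⅒ + n)*0 = 0)
(76 + f(Q(2, -1)))*(-8 - 1*48) = (76 + 1)*(-8 - 1*48) = 77*(-8 - 48) = 77*(-56) = -4312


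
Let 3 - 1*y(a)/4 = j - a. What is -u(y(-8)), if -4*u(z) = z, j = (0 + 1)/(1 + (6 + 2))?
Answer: -46/9 ≈ -5.1111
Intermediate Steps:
j = ⅑ (j = 1/(1 + 8) = 1/9 = 1*(⅑) = ⅑ ≈ 0.11111)
y(a) = 104/9 + 4*a (y(a) = 12 - 4*(⅑ - a) = 12 + (-4/9 + 4*a) = 104/9 + 4*a)
u(z) = -z/4
-u(y(-8)) = -(-1)*(104/9 + 4*(-8))/4 = -(-1)*(104/9 - 32)/4 = -(-1)*(-184)/(4*9) = -1*46/9 = -46/9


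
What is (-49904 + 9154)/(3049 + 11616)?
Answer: -8150/2933 ≈ -2.7787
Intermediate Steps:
(-49904 + 9154)/(3049 + 11616) = -40750/14665 = -40750*1/14665 = -8150/2933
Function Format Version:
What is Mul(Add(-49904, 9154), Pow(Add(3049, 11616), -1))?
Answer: Rational(-8150, 2933) ≈ -2.7787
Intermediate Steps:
Mul(Add(-49904, 9154), Pow(Add(3049, 11616), -1)) = Mul(-40750, Pow(14665, -1)) = Mul(-40750, Rational(1, 14665)) = Rational(-8150, 2933)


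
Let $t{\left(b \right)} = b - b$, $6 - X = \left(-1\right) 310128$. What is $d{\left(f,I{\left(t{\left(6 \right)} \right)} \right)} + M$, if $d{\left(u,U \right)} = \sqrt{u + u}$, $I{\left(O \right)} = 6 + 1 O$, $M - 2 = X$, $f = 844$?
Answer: $310136 + 2 \sqrt{422} \approx 3.1018 \cdot 10^{5}$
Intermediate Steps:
$X = 310134$ ($X = 6 - \left(-1\right) 310128 = 6 - -310128 = 6 + 310128 = 310134$)
$t{\left(b \right)} = 0$
$M = 310136$ ($M = 2 + 310134 = 310136$)
$I{\left(O \right)} = 6 + O$
$d{\left(u,U \right)} = \sqrt{2} \sqrt{u}$ ($d{\left(u,U \right)} = \sqrt{2 u} = \sqrt{2} \sqrt{u}$)
$d{\left(f,I{\left(t{\left(6 \right)} \right)} \right)} + M = \sqrt{2} \sqrt{844} + 310136 = \sqrt{2} \cdot 2 \sqrt{211} + 310136 = 2 \sqrt{422} + 310136 = 310136 + 2 \sqrt{422}$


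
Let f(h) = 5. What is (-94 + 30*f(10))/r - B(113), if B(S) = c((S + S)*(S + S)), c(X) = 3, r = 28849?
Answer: -86491/28849 ≈ -2.9981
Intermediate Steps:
B(S) = 3
(-94 + 30*f(10))/r - B(113) = (-94 + 30*5)/28849 - 1*3 = (-94 + 150)*(1/28849) - 3 = 56*(1/28849) - 3 = 56/28849 - 3 = -86491/28849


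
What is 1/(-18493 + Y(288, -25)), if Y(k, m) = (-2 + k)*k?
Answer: 1/63875 ≈ 1.5656e-5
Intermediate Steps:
Y(k, m) = k*(-2 + k)
1/(-18493 + Y(288, -25)) = 1/(-18493 + 288*(-2 + 288)) = 1/(-18493 + 288*286) = 1/(-18493 + 82368) = 1/63875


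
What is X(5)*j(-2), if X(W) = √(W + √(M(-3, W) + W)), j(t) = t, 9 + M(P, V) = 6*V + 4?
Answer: -2*√(5 + √30) ≈ -6.4737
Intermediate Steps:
M(P, V) = -5 + 6*V (M(P, V) = -9 + (6*V + 4) = -9 + (4 + 6*V) = -5 + 6*V)
X(W) = √(W + √(-5 + 7*W)) (X(W) = √(W + √((-5 + 6*W) + W)) = √(W + √(-5 + 7*W)))
X(5)*j(-2) = √(5 + √(-5 + 7*5))*(-2) = √(5 + √(-5 + 35))*(-2) = √(5 + √30)*(-2) = -2*√(5 + √30)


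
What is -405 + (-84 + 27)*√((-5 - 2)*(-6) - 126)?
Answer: -405 - 114*I*√21 ≈ -405.0 - 522.41*I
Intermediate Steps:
-405 + (-84 + 27)*√((-5 - 2)*(-6) - 126) = -405 - 57*√(-7*(-6) - 126) = -405 - 57*√(42 - 126) = -405 - 114*I*√21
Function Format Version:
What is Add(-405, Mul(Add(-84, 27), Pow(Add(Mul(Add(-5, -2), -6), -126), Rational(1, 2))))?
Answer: Add(-405, Mul(-114, I, Pow(21, Rational(1, 2)))) ≈ Add(-405.00, Mul(-522.41, I))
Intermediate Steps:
Add(-405, Mul(Add(-84, 27), Pow(Add(Mul(Add(-5, -2), -6), -126), Rational(1, 2)))) = Add(-405, Mul(-57, Pow(Add(Mul(-7, -6), -126), Rational(1, 2)))) = Add(-405, Mul(-57, Pow(Add(42, -126), Rational(1, 2)))) = Add(-405, Mul(-57, Pow(-84, Rational(1, 2)))) = Add(-405, Mul(-57, Mul(2, I, Pow(21, Rational(1, 2))))) = Add(-405, Mul(-114, I, Pow(21, Rational(1, 2))))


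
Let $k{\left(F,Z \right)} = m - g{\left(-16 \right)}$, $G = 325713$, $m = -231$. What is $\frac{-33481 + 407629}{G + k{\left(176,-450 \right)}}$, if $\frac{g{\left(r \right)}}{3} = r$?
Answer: $\frac{20786}{18085} \approx 1.1494$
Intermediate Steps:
$g{\left(r \right)} = 3 r$
$k{\left(F,Z \right)} = -183$ ($k{\left(F,Z \right)} = -231 - 3 \left(-16\right) = -231 - -48 = -231 + 48 = -183$)
$\frac{-33481 + 407629}{G + k{\left(176,-450 \right)}} = \frac{-33481 + 407629}{325713 - 183} = \frac{374148}{325530} = 374148 \cdot \frac{1}{325530} = \frac{20786}{18085}$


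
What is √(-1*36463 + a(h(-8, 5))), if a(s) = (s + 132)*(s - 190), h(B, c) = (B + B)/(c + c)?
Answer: I*√1536191/5 ≈ 247.89*I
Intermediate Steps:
h(B, c) = B/c (h(B, c) = (2*B)/((2*c)) = (2*B)*(1/(2*c)) = B/c)
a(s) = (-190 + s)*(132 + s) (a(s) = (132 + s)*(-190 + s) = (-190 + s)*(132 + s))
√(-1*36463 + a(h(-8, 5))) = √(-1*36463 + (-25080 + (-8/5)² - (-464)/5)) = √(-36463 + (-25080 + (-8*⅕)² - (-464)/5)) = √(-36463 + (-25080 + (-8/5)² - 58*(-8/5))) = √(-36463 + (-25080 + 64/25 + 464/5)) = √(-36463 - 624616/25) = √(-1536191/25) = I*√1536191/5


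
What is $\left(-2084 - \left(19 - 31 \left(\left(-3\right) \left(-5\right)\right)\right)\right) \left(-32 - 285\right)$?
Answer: $519246$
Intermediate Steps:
$\left(-2084 - \left(19 - 31 \left(\left(-3\right) \left(-5\right)\right)\right)\right) \left(-32 - 285\right) = \left(-2084 + \left(31 \cdot 15 - 19\right)\right) \left(-317\right) = \left(-2084 + \left(465 - 19\right)\right) \left(-317\right) = \left(-2084 + 446\right) \left(-317\right) = \left(-1638\right) \left(-317\right) = 519246$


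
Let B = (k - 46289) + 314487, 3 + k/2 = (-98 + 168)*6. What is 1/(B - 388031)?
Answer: -1/118999 ≈ -8.4034e-6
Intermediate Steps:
k = 834 (k = -6 + 2*((-98 + 168)*6) = -6 + 2*(70*6) = -6 + 2*420 = -6 + 840 = 834)
B = 269032 (B = (834 - 46289) + 314487 = -45455 + 314487 = 269032)
1/(B - 388031) = 1/(269032 - 388031) = 1/(-118999) = -1/118999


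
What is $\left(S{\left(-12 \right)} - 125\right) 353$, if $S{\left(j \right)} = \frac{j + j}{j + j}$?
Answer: $-43772$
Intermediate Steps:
$S{\left(j \right)} = 1$ ($S{\left(j \right)} = \frac{2 j}{2 j} = 2 j \frac{1}{2 j} = 1$)
$\left(S{\left(-12 \right)} - 125\right) 353 = \left(1 - 125\right) 353 = \left(-124\right) 353 = -43772$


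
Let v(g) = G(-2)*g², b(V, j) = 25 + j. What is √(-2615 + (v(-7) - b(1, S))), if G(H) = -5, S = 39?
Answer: 2*I*√731 ≈ 54.074*I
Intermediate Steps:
v(g) = -5*g²
√(-2615 + (v(-7) - b(1, S))) = √(-2615 + (-5*(-7)² - (25 + 39))) = √(-2615 + (-5*49 - 1*64)) = √(-2615 + (-245 - 64)) = √(-2615 - 309) = √(-2924) = 2*I*√731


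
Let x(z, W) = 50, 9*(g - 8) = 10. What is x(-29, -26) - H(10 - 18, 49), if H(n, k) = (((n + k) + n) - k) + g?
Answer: 512/9 ≈ 56.889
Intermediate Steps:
g = 82/9 (g = 8 + (1/9)*10 = 8 + 10/9 = 82/9 ≈ 9.1111)
H(n, k) = 82/9 + 2*n (H(n, k) = (((n + k) + n) - k) + 82/9 = (((k + n) + n) - k) + 82/9 = ((k + 2*n) - k) + 82/9 = 2*n + 82/9 = 82/9 + 2*n)
x(-29, -26) - H(10 - 18, 49) = 50 - (82/9 + 2*(10 - 18)) = 50 - (82/9 + 2*(-8)) = 50 - (82/9 - 16) = 50 - 1*(-62/9) = 50 + 62/9 = 512/9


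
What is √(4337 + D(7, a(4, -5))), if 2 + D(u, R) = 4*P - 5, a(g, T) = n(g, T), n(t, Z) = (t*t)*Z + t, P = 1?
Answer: √4334 ≈ 65.833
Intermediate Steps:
n(t, Z) = t + Z*t² (n(t, Z) = t²*Z + t = Z*t² + t = t + Z*t²)
a(g, T) = g*(1 + T*g)
D(u, R) = -3 (D(u, R) = -2 + (4*1 - 5) = -2 + (4 - 5) = -2 - 1 = -3)
√(4337 + D(7, a(4, -5))) = √(4337 - 3) = √4334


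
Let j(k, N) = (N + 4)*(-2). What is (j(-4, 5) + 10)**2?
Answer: 64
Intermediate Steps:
j(k, N) = -8 - 2*N (j(k, N) = (4 + N)*(-2) = -8 - 2*N)
(j(-4, 5) + 10)**2 = ((-8 - 2*5) + 10)**2 = ((-8 - 10) + 10)**2 = (-18 + 10)**2 = (-8)**2 = 64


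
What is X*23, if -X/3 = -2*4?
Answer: 552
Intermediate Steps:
X = 24 (X = -(-6)*4 = -3*(-8) = 24)
X*23 = 24*23 = 552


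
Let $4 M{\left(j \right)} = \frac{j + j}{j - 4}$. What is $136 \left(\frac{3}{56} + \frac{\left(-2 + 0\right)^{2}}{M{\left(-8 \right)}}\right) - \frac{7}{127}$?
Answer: $\frac{1457276}{889} \approx 1639.2$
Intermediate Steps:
$M{\left(j \right)} = \frac{j}{2 \left(-4 + j\right)}$ ($M{\left(j \right)} = \frac{\left(j + j\right) \frac{1}{j - 4}}{4} = \frac{2 j \frac{1}{-4 + j}}{4} = \frac{j}{2 \left(-4 + j\right)}$)
$136 \left(\frac{3}{56} + \frac{\left(-2 + 0\right)^{2}}{M{\left(-8 \right)}}\right) - \frac{7}{127} = 136 \left(\frac{3}{56} + \frac{\left(-2 + 0\right)^{2}}{\frac{1}{2} \left(-8\right) \frac{1}{-4 - 8}}\right) - \frac{7}{127} = 136 \left(3 \cdot \frac{1}{56} + \frac{\left(-2\right)^{2}}{\frac{1}{2} \left(-8\right) \frac{1}{-12}}\right) - \frac{7}{127} = 136 \left(\frac{3}{56} + \frac{4}{\frac{1}{2} \left(-8\right) \left(- \frac{1}{12}\right)}\right) - \frac{7}{127} = 136 \left(\frac{3}{56} + 4 \frac{1}{\frac{1}{3}}\right) - \frac{7}{127} = 136 \left(\frac{3}{56} + 4 \cdot 3\right) - \frac{7}{127} = 136 \left(\frac{3}{56} + 12\right) - \frac{7}{127} = 136 \cdot \frac{675}{56} - \frac{7}{127} = \frac{11475}{7} - \frac{7}{127} = \frac{1457276}{889}$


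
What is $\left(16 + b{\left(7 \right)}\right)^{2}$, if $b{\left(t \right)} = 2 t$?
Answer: $900$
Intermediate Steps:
$\left(16 + b{\left(7 \right)}\right)^{2} = \left(16 + 2 \cdot 7\right)^{2} = \left(16 + 14\right)^{2} = 30^{2} = 900$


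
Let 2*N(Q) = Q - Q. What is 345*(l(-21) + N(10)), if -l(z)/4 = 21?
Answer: -28980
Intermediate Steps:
l(z) = -84 (l(z) = -4*21 = -84)
N(Q) = 0 (N(Q) = (Q - Q)/2 = (½)*0 = 0)
345*(l(-21) + N(10)) = 345*(-84 + 0) = 345*(-84) = -28980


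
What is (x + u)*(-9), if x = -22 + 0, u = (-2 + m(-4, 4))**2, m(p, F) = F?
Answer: 162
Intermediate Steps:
u = 4 (u = (-2 + 4)**2 = 2**2 = 4)
x = -22
(x + u)*(-9) = (-22 + 4)*(-9) = -18*(-9) = 162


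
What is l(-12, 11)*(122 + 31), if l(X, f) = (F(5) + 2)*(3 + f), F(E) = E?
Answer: 14994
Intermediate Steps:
l(X, f) = 21 + 7*f (l(X, f) = (5 + 2)*(3 + f) = 7*(3 + f) = 21 + 7*f)
l(-12, 11)*(122 + 31) = (21 + 7*11)*(122 + 31) = (21 + 77)*153 = 98*153 = 14994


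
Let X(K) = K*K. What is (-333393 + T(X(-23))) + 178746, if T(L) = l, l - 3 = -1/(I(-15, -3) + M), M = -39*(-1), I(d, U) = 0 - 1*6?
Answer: -5103253/33 ≈ -1.5464e+5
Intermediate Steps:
I(d, U) = -6 (I(d, U) = 0 - 6 = -6)
M = 39
X(K) = K²
l = 98/33 (l = 3 - 1/(-6 + 39) = 3 - 1/33 = 98/33 ≈ 2.9697)
T(L) = 98/33
(-333393 + T(X(-23))) + 178746 = (-333393 + 98/33) + 178746 = -11001871/33 + 178746 = -5103253/33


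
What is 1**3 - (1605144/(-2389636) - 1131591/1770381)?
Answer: 814697766838/352547180943 ≈ 2.3109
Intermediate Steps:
1**3 - (1605144/(-2389636) - 1131591/1770381) = 1 - (1605144*(-1/2389636) - 1131591*1/1770381) = 1 - (-401286/597409 - 377197/590127) = 1 - 1*(-462150585895/352547180943) = 1 + 462150585895/352547180943 = 814697766838/352547180943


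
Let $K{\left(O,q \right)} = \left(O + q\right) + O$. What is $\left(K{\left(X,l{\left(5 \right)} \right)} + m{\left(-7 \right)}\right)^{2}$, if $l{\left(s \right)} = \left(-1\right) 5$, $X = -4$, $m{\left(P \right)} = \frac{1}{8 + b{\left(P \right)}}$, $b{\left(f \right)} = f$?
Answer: $144$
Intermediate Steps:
$m{\left(P \right)} = \frac{1}{8 + P}$
$l{\left(s \right)} = -5$
$K{\left(O,q \right)} = q + 2 O$
$\left(K{\left(X,l{\left(5 \right)} \right)} + m{\left(-7 \right)}\right)^{2} = \left(\left(-5 + 2 \left(-4\right)\right) + \frac{1}{8 - 7}\right)^{2} = \left(\left(-5 - 8\right) + 1^{-1}\right)^{2} = \left(-13 + 1\right)^{2} = \left(-12\right)^{2} = 144$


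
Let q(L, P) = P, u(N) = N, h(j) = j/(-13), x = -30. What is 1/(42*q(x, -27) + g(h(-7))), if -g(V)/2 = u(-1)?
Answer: -1/1132 ≈ -0.00088339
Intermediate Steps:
h(j) = -j/13 (h(j) = j*(-1/13) = -j/13)
g(V) = 2 (g(V) = -2*(-1) = 2)
1/(42*q(x, -27) + g(h(-7))) = 1/(42*(-27) + 2) = 1/(-1134 + 2) = 1/(-1132) = -1/1132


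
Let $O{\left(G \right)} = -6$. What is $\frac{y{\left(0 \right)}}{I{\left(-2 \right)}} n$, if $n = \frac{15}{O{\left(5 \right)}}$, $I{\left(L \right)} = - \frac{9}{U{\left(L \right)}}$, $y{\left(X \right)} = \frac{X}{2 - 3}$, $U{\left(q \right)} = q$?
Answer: $0$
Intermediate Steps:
$y{\left(X \right)} = - X$ ($y{\left(X \right)} = \frac{X}{2 - 3} = \frac{X}{-1} = X \left(-1\right) = - X$)
$I{\left(L \right)} = - \frac{9}{L}$
$n = - \frac{5}{2}$ ($n = \frac{15}{-6} = 15 \left(- \frac{1}{6}\right) = - \frac{5}{2} \approx -2.5$)
$\frac{y{\left(0 \right)}}{I{\left(-2 \right)}} n = \frac{\left(-1\right) 0}{\left(-9\right) \frac{1}{-2}} \left(- \frac{5}{2}\right) = \frac{0}{\left(-9\right) \left(- \frac{1}{2}\right)} \left(- \frac{5}{2}\right) = \frac{0}{\frac{9}{2}} \left(- \frac{5}{2}\right) = 0 \cdot \frac{2}{9} \left(- \frac{5}{2}\right) = 0 \left(- \frac{5}{2}\right) = 0$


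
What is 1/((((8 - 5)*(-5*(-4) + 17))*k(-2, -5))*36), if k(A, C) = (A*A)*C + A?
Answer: -1/87912 ≈ -1.1375e-5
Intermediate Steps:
k(A, C) = A + C*A² (k(A, C) = A²*C + A = C*A² + A = A + C*A²)
1/((((8 - 5)*(-5*(-4) + 17))*k(-2, -5))*36) = 1/((((8 - 5)*(-5*(-4) + 17))*(-2*(1 - 2*(-5))))*36) = 1/(((3*(20 + 17))*(-2*(1 + 10)))*36) = 1/(((3*37)*(-2*11))*36) = 1/((111*(-22))*36) = 1/(-2442*36) = 1/(-87912) = -1/87912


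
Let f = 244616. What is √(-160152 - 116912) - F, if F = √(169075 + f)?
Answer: -√413691 + 2*I*√69266 ≈ -643.19 + 526.37*I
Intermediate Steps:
F = √413691 (F = √(169075 + 244616) = √413691 ≈ 643.19)
√(-160152 - 116912) - F = √(-160152 - 116912) - √413691 = √(-277064) - √413691 = 2*I*√69266 - √413691 = -√413691 + 2*I*√69266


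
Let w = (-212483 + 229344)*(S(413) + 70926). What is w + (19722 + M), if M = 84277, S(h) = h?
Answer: 1202950878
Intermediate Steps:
w = 1202846879 (w = (-212483 + 229344)*(413 + 70926) = 16861*71339 = 1202846879)
w + (19722 + M) = 1202846879 + (19722 + 84277) = 1202846879 + 103999 = 1202950878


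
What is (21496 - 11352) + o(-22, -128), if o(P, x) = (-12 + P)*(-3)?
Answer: 10246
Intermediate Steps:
o(P, x) = 36 - 3*P
(21496 - 11352) + o(-22, -128) = (21496 - 11352) + (36 - 3*(-22)) = 10144 + (36 + 66) = 10144 + 102 = 10246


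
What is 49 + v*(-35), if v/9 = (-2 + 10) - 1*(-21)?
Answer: -9086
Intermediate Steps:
v = 261 (v = 9*((-2 + 10) - 1*(-21)) = 9*(8 + 21) = 9*29 = 261)
49 + v*(-35) = 49 + 261*(-35) = 49 - 9135 = -9086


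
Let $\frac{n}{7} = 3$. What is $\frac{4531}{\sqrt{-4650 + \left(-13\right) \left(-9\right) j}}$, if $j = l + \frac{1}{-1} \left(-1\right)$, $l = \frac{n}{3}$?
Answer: $- \frac{4531 i \sqrt{3714}}{3714} \approx - 74.349 i$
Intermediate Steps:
$n = 21$ ($n = 7 \cdot 3 = 21$)
$l = 7$ ($l = \frac{21}{3} = 21 \cdot \frac{1}{3} = 7$)
$j = 8$ ($j = 7 + \frac{1}{-1} \left(-1\right) = 7 - -1 = 7 + 1 = 8$)
$\frac{4531}{\sqrt{-4650 + \left(-13\right) \left(-9\right) j}} = \frac{4531}{\sqrt{-4650 + \left(-13\right) \left(-9\right) 8}} = \frac{4531}{\sqrt{-4650 + 117 \cdot 8}} = \frac{4531}{\sqrt{-4650 + 936}} = \frac{4531}{\sqrt{-3714}} = \frac{4531}{i \sqrt{3714}} = 4531 \left(- \frac{i \sqrt{3714}}{3714}\right) = - \frac{4531 i \sqrt{3714}}{3714}$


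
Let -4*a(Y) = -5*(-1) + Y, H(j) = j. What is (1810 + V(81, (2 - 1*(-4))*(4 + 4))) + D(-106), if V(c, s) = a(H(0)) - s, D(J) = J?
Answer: 6619/4 ≈ 1654.8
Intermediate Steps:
a(Y) = -5/4 - Y/4 (a(Y) = -(-5*(-1) + Y)/4 = -(5 + Y)/4 = -5/4 - Y/4)
V(c, s) = -5/4 - s (V(c, s) = (-5/4 - ¼*0) - s = (-5/4 + 0) - s = -5/4 - s)
(1810 + V(81, (2 - 1*(-4))*(4 + 4))) + D(-106) = (1810 + (-5/4 - (2 - 1*(-4))*(4 + 4))) - 106 = (1810 + (-5/4 - (2 + 4)*8)) - 106 = (1810 + (-5/4 - 6*8)) - 106 = (1810 + (-5/4 - 1*48)) - 106 = (1810 + (-5/4 - 48)) - 106 = (1810 - 197/4) - 106 = 7043/4 - 106 = 6619/4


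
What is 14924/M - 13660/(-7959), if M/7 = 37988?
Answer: 133971167/75586623 ≈ 1.7724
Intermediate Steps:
M = 265916 (M = 7*37988 = 265916)
14924/M - 13660/(-7959) = 14924/265916 - 13660/(-7959) = 14924*(1/265916) - 13660*(-1/7959) = 533/9497 + 13660/7959 = 133971167/75586623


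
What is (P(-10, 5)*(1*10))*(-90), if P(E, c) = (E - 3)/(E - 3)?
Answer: -900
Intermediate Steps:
P(E, c) = 1 (P(E, c) = (-3 + E)/(-3 + E) = 1)
(P(-10, 5)*(1*10))*(-90) = (1*(1*10))*(-90) = (1*10)*(-90) = 10*(-90) = -900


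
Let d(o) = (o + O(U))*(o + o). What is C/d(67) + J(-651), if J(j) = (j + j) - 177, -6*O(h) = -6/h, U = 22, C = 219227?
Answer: -143750678/98825 ≈ -1454.6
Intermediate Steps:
O(h) = 1/h (O(h) = -(-1)/h = 1/h)
J(j) = -177 + 2*j (J(j) = 2*j - 177 = -177 + 2*j)
d(o) = 2*o*(1/22 + o) (d(o) = (o + 1/22)*(o + o) = (o + 1/22)*(2*o) = (1/22 + o)*(2*o) = 2*o*(1/22 + o))
C/d(67) + J(-651) = 219227/(((1/11)*67*(1 + 22*67))) + (-177 + 2*(-651)) = 219227/(((1/11)*67*(1 + 1474))) + (-177 - 1302) = 219227/(((1/11)*67*1475)) - 1479 = 219227/(98825/11) - 1479 = 219227*(11/98825) - 1479 = 2411497/98825 - 1479 = -143750678/98825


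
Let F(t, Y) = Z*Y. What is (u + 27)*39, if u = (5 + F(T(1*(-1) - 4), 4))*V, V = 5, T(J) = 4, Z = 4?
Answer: 5148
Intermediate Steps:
F(t, Y) = 4*Y
u = 105 (u = (5 + 4*4)*5 = (5 + 16)*5 = 21*5 = 105)
(u + 27)*39 = (105 + 27)*39 = 132*39 = 5148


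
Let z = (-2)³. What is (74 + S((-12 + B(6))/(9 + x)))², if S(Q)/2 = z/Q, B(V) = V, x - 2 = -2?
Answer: 9604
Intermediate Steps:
x = 0 (x = 2 - 2 = 0)
z = -8
S(Q) = -16/Q (S(Q) = 2*(-8/Q) = -16/Q)
(74 + S((-12 + B(6))/(9 + x)))² = (74 - 16*(9 + 0)/(-12 + 6))² = (74 - 16/((-6/9)))² = (74 - 16/((-6*⅑)))² = (74 - 16/(-⅔))² = (74 - 16*(-3/2))² = (74 + 24)² = 98² = 9604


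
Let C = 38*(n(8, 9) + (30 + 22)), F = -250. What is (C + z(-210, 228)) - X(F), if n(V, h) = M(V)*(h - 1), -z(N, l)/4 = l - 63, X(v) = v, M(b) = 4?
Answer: 2782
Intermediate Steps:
z(N, l) = 252 - 4*l (z(N, l) = -4*(l - 63) = -4*(-63 + l) = 252 - 4*l)
n(V, h) = -4 + 4*h (n(V, h) = 4*(h - 1) = 4*(-1 + h) = -4 + 4*h)
C = 3192 (C = 38*((-4 + 4*9) + (30 + 22)) = 38*((-4 + 36) + 52) = 38*(32 + 52) = 38*84 = 3192)
(C + z(-210, 228)) - X(F) = (3192 + (252 - 4*228)) - 1*(-250) = (3192 + (252 - 912)) + 250 = (3192 - 660) + 250 = 2532 + 250 = 2782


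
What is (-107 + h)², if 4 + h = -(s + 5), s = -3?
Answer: 12769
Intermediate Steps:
h = -6 (h = -4 - (-3 + 5) = -4 - 1*2 = -4 - 2 = -6)
(-107 + h)² = (-107 - 6)² = (-113)² = 12769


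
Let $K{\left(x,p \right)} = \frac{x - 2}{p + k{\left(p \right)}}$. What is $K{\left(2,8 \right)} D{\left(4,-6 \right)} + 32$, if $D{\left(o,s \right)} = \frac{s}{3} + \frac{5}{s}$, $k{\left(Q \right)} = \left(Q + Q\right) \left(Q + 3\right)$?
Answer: $32$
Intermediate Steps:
$k{\left(Q \right)} = 2 Q \left(3 + Q\right)$
$D{\left(o,s \right)} = \frac{5}{s} + \frac{s}{3}$ ($D{\left(o,s \right)} = s \frac{1}{3} + \frac{5}{s} = \frac{s}{3} + \frac{5}{s} = \frac{5}{s} + \frac{s}{3}$)
$K{\left(x,p \right)} = \frac{-2 + x}{p + 2 p \left(3 + p\right)}$ ($K{\left(x,p \right)} = \frac{x - 2}{p + 2 p \left(3 + p\right)} = \frac{-2 + x}{p + 2 p \left(3 + p\right)}$)
$K{\left(2,8 \right)} D{\left(4,-6 \right)} + 32 = \frac{-2 + 2}{8 \left(7 + 2 \cdot 8\right)} \left(\frac{5}{-6} + \frac{1}{3} \left(-6\right)\right) + 32 = \frac{1}{8} \frac{1}{7 + 16} \cdot 0 \left(5 \left(- \frac{1}{6}\right) - 2\right) + 32 = \frac{1}{8} \cdot \frac{1}{23} \cdot 0 \left(- \frac{5}{6} - 2\right) + 32 = \frac{1}{8} \cdot \frac{1}{23} \cdot 0 \left(- \frac{17}{6}\right) + 32 = 0 \left(- \frac{17}{6}\right) + 32 = 0 + 32 = 32$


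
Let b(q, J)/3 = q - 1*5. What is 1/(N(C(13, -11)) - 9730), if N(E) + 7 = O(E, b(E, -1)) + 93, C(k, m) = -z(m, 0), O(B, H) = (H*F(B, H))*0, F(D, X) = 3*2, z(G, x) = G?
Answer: -1/9644 ≈ -0.00010369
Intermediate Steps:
F(D, X) = 6
b(q, J) = -15 + 3*q (b(q, J) = 3*(q - 1*5) = 3*(q - 5) = 3*(-5 + q) = -15 + 3*q)
O(B, H) = 0 (O(B, H) = (H*6)*0 = (6*H)*0 = 0)
C(k, m) = -m
N(E) = 86 (N(E) = -7 + (0 + 93) = -7 + 93 = 86)
1/(N(C(13, -11)) - 9730) = 1/(86 - 9730) = 1/(-9644) = -1/9644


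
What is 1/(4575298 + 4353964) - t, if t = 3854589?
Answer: -34418635083317/8929262 ≈ -3.8546e+6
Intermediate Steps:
1/(4575298 + 4353964) - t = 1/(4575298 + 4353964) - 1*3854589 = 1/8929262 - 3854589 = -34418635083317/8929262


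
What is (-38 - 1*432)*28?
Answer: -13160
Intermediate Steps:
(-38 - 1*432)*28 = (-38 - 432)*28 = -470*28 = -13160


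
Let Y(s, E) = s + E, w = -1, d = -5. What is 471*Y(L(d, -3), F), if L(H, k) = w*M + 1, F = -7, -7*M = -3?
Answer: -21195/7 ≈ -3027.9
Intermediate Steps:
M = 3/7 (M = -⅐*(-3) = 3/7 ≈ 0.42857)
L(H, k) = 4/7 (L(H, k) = -1*3/7 + 1 = -3/7 + 1 = 4/7)
Y(s, E) = E + s
471*Y(L(d, -3), F) = 471*(-7 + 4/7) = 471*(-45/7) = -21195/7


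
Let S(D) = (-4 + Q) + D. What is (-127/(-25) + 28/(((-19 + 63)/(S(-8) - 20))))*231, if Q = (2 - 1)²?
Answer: -84588/25 ≈ -3383.5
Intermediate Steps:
Q = 1 (Q = 1² = 1)
S(D) = -3 + D (S(D) = (-4 + 1) + D = -3 + D)
(-127/(-25) + 28/(((-19 + 63)/(S(-8) - 20))))*231 = (-127/(-25) + 28/(((-19 + 63)/((-3 - 8) - 20))))*231 = (-127*(-1/25) + 28/((44/(-11 - 20))))*231 = (127/25 + 28/((44/(-31))))*231 = (127/25 + 28/((44*(-1/31))))*231 = (127/25 + 28/(-44/31))*231 = (127/25 + 28*(-31/44))*231 = (127/25 - 217/11)*231 = -4028/275*231 = -84588/25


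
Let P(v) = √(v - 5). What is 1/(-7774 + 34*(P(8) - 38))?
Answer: -1511/13698148 - 17*√3/41094444 ≈ -0.00011102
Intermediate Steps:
P(v) = √(-5 + v)
1/(-7774 + 34*(P(8) - 38)) = 1/(-7774 + 34*(√(-5 + 8) - 38)) = 1/(-7774 + 34*(√3 - 38)) = 1/(-7774 + 34*(-38 + √3)) = 1/(-7774 + (-1292 + 34*√3)) = 1/(-9066 + 34*√3)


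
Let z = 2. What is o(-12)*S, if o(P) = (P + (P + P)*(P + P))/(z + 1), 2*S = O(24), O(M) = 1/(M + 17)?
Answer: 94/41 ≈ 2.2927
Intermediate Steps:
O(M) = 1/(17 + M)
S = 1/82 (S = 1/(2*(17 + 24)) = (½)/41 = (½)*(1/41) = 1/82 ≈ 0.012195)
o(P) = P/3 + 4*P²/3 (o(P) = (P + (P + P)*(P + P))/(2 + 1) = (P + (2*P)*(2*P))/3 = (P + 4*P²)*(⅓) = P/3 + 4*P²/3)
o(-12)*S = ((⅓)*(-12)*(1 + 4*(-12)))*(1/82) = ((⅓)*(-12)*(1 - 48))*(1/82) = ((⅓)*(-12)*(-47))*(1/82) = 188*(1/82) = 94/41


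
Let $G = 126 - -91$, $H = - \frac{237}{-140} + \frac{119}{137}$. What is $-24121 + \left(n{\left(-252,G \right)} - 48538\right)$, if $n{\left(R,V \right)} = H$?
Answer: $- \frac{1393550491}{19180} \approx -72657.0$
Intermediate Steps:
$H = \frac{49129}{19180}$ ($H = \left(-237\right) \left(- \frac{1}{140}\right) + 119 \cdot \frac{1}{137} = \frac{237}{140} + \frac{119}{137} = \frac{49129}{19180} \approx 2.5615$)
$G = 217$ ($G = 126 + 91 = 217$)
$n{\left(R,V \right)} = \frac{49129}{19180}$
$-24121 + \left(n{\left(-252,G \right)} - 48538\right) = -24121 + \left(\frac{49129}{19180} - 48538\right) = -24121 - \frac{930909711}{19180} = - \frac{1393550491}{19180}$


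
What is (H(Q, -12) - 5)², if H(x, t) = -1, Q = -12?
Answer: 36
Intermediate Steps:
(H(Q, -12) - 5)² = (-1 - 5)² = (-6)² = 36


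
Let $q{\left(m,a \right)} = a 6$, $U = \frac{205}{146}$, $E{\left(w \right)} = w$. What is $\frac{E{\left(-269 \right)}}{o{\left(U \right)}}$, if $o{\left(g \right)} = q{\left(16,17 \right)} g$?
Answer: $- \frac{19637}{10455} \approx -1.8782$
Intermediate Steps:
$U = \frac{205}{146}$ ($U = 205 \cdot \frac{1}{146} = \frac{205}{146} \approx 1.4041$)
$q{\left(m,a \right)} = 6 a$
$o{\left(g \right)} = 102 g$ ($o{\left(g \right)} = 6 \cdot 17 g = 102 g$)
$\frac{E{\left(-269 \right)}}{o{\left(U \right)}} = - \frac{269}{102 \cdot \frac{205}{146}} = - \frac{269}{\frac{10455}{73}} = \left(-269\right) \frac{73}{10455} = - \frac{19637}{10455}$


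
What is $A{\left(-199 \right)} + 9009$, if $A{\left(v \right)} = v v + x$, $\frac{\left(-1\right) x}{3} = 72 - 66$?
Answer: $48592$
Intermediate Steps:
$x = -18$ ($x = - 3 \left(72 - 66\right) = \left(-3\right) 6 = -18$)
$A{\left(v \right)} = -18 + v^{2}$ ($A{\left(v \right)} = v v - 18 = v^{2} - 18 = -18 + v^{2}$)
$A{\left(-199 \right)} + 9009 = \left(-18 + \left(-199\right)^{2}\right) + 9009 = \left(-18 + 39601\right) + 9009 = 39583 + 9009 = 48592$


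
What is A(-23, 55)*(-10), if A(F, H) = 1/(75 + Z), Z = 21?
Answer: -5/48 ≈ -0.10417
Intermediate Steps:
A(F, H) = 1/96 (A(F, H) = 1/(75 + 21) = 1/96)
A(-23, 55)*(-10) = (1/96)*(-10) = -5/48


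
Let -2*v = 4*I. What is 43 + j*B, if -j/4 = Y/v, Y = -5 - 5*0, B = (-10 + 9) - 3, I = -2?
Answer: 23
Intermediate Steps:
v = 4 (v = -2*(-2) = -1/2*(-8) = 4)
B = -4 (B = -1 - 3 = -4)
Y = -5 (Y = -5 + 0 = -5)
j = 5 (j = -(-20)/4 = -4*(-5/4) = 5)
43 + j*B = 43 + 5*(-4) = 43 - 20 = 23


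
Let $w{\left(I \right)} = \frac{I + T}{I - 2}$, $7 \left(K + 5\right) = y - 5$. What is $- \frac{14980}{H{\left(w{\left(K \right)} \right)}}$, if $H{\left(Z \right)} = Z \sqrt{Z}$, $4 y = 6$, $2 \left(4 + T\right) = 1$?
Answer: $- \frac{18725 \sqrt{30}}{9} \approx -11396.0$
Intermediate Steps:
$T = - \frac{7}{2}$ ($T = -4 + \frac{1}{2} \cdot 1 = -4 + \frac{1}{2} = - \frac{7}{2} \approx -3.5$)
$y = \frac{3}{2}$ ($y = \frac{1}{4} \cdot 6 = \frac{3}{2} \approx 1.5$)
$K = - \frac{11}{2}$ ($K = -5 + \frac{\frac{3}{2} - 5}{7} = -5 + \frac{1}{7} \left(- \frac{7}{2}\right) = -5 - \frac{1}{2} = - \frac{11}{2} \approx -5.5$)
$w{\left(I \right)} = \frac{- \frac{7}{2} + I}{-2 + I}$ ($w{\left(I \right)} = \frac{I - \frac{7}{2}}{I - 2} = \frac{- \frac{7}{2} + I}{-2 + I}$)
$H{\left(Z \right)} = Z^{\frac{3}{2}}$
$- \frac{14980}{H{\left(w{\left(K \right)} \right)}} = - \frac{14980}{\left(\frac{- \frac{7}{2} - \frac{11}{2}}{-2 - \frac{11}{2}}\right)^{\frac{3}{2}}} = - \frac{14980}{\left(\frac{1}{- \frac{15}{2}} \left(-9\right)\right)^{\frac{3}{2}}} = - \frac{14980}{\left(\left(- \frac{2}{15}\right) \left(-9\right)\right)^{\frac{3}{2}}} = - \frac{14980}{\left(\frac{6}{5}\right)^{\frac{3}{2}}} = - \frac{14980}{\frac{6}{25} \sqrt{30}} = - 14980 \frac{5 \sqrt{30}}{36} = - \frac{18725 \sqrt{30}}{9}$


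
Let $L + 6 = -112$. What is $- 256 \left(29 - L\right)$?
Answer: $-37632$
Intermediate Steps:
$L = -118$ ($L = -6 - 112 = -118$)
$- 256 \left(29 - L\right) = - 256 \left(29 - -118\right) = - 256 \left(29 + 118\right) = \left(-256\right) 147 = -37632$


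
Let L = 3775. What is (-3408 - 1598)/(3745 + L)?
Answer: -2503/3760 ≈ -0.66569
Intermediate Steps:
(-3408 - 1598)/(3745 + L) = (-3408 - 1598)/(3745 + 3775) = -5006/7520 = -5006*1/7520 = -2503/3760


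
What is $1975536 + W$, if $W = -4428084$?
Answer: $-2452548$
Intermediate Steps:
$1975536 + W = 1975536 - 4428084 = -2452548$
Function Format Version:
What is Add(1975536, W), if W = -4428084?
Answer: -2452548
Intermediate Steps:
Add(1975536, W) = Add(1975536, -4428084) = -2452548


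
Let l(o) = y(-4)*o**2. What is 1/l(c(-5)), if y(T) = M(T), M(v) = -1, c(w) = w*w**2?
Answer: -1/15625 ≈ -6.4000e-5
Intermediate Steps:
c(w) = w**3
y(T) = -1
l(o) = -o**2
1/l(c(-5)) = 1/(-((-5)**3)**2) = 1/(-1*(-125)**2) = 1/(-1*15625) = 1/(-15625) = -1/15625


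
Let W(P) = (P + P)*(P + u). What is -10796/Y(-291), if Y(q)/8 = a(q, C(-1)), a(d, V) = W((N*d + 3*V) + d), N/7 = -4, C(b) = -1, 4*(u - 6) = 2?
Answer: -2699/246945468 ≈ -1.0930e-5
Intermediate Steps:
u = 13/2 (u = 6 + (1/4)*2 = 6 + 1/2 = 13/2 ≈ 6.5000)
N = -28 (N = 7*(-4) = -28)
W(P) = 2*P*(13/2 + P) (W(P) = (P + P)*(P + 13/2) = (2*P)*(13/2 + P) = 2*P*(13/2 + P))
a(d, V) = (-27*d + 3*V)*(13 - 54*d + 6*V) (a(d, V) = ((-28*d + 3*V) + d)*(13 + 2*((-28*d + 3*V) + d)) = (-27*d + 3*V)*(13 + 2*(-27*d + 3*V)) = (-27*d + 3*V)*(13 + (-54*d + 6*V)) = (-27*d + 3*V)*(13 - 54*d + 6*V))
Y(q) = 24*(-1 - 9*q)*(7 - 54*q) (Y(q) = 8*(3*(-1 - 9*q)*(13 - 54*q + 6*(-1))) = 8*(3*(-1 - 9*q)*(13 - 54*q - 6)) = 8*(3*(-1 - 9*q)*(7 - 54*q)) = 24*(-1 - 9*q)*(7 - 54*q))
-10796/Y(-291) = -10796/(-168 - 216*(-291) + 11664*(-291)**2) = -10796/(-168 + 62856 + 11664*84681) = -10796/(-168 + 62856 + 987719184) = -10796/987781872 = -10796*1/987781872 = -2699/246945468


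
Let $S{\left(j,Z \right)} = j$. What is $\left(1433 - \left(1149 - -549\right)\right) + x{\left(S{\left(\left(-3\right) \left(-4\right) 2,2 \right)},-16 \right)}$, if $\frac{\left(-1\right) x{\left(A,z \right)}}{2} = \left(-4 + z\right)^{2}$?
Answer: $-1065$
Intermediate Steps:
$x{\left(A,z \right)} = - 2 \left(-4 + z\right)^{2}$
$\left(1433 - \left(1149 - -549\right)\right) + x{\left(S{\left(\left(-3\right) \left(-4\right) 2,2 \right)},-16 \right)} = \left(1433 - \left(1149 - -549\right)\right) - 2 \left(-4 - 16\right)^{2} = \left(1433 - \left(1149 + 549\right)\right) - 2 \left(-20\right)^{2} = \left(1433 - 1698\right) - 800 = -265 - 800 = -1065$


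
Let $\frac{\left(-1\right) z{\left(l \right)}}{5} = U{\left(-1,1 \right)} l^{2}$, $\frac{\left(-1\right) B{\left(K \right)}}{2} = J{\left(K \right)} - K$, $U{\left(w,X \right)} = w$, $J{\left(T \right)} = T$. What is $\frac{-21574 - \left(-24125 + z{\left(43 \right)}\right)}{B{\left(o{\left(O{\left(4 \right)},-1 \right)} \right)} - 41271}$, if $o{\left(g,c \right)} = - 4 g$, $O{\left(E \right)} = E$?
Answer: $\frac{6694}{41271} \approx 0.1622$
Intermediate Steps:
$B{\left(K \right)} = 0$ ($B{\left(K \right)} = - 2 \left(K - K\right) = \left(-2\right) 0 = 0$)
$z{\left(l \right)} = 5 l^{2}$ ($z{\left(l \right)} = - 5 \left(- l^{2}\right) = 5 l^{2}$)
$\frac{-21574 - \left(-24125 + z{\left(43 \right)}\right)}{B{\left(o{\left(O{\left(4 \right)},-1 \right)} \right)} - 41271} = \frac{-21574 + \left(24125 - 5 \cdot 43^{2}\right)}{0 - 41271} = \frac{-21574 + \left(24125 - 5 \cdot 1849\right)}{-41271} = \left(-21574 + \left(24125 - 9245\right)\right) \left(- \frac{1}{41271}\right) = \left(-21574 + 14880\right) \left(- \frac{1}{41271}\right) = \left(-6694\right) \left(- \frac{1}{41271}\right) = \frac{6694}{41271}$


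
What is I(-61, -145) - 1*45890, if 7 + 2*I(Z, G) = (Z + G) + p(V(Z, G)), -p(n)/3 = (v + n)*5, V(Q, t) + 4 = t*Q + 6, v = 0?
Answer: -112349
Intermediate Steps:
V(Q, t) = 2 + Q*t (V(Q, t) = -4 + (t*Q + 6) = -4 + (Q*t + 6) = -4 + (6 + Q*t) = 2 + Q*t)
p(n) = -15*n (p(n) = -3*(0 + n)*5 = -3*n*5 = -15*n)
I(Z, G) = -37/2 + G/2 + Z/2 - 15*G*Z/2 (I(Z, G) = -7/2 + ((Z + G) - 15*(2 + Z*G))/2 = -7/2 + ((G + Z) - 15*(2 + G*Z))/2 = -7/2 + ((G + Z) + (-30 - 15*G*Z))/2 = -7/2 + (-30 + G + Z - 15*G*Z)/2 = -7/2 + (-15 + G/2 + Z/2 - 15*G*Z/2) = -37/2 + G/2 + Z/2 - 15*G*Z/2)
I(-61, -145) - 1*45890 = (-37/2 + (½)*(-145) + (½)*(-61) - 15/2*(-145)*(-61)) - 1*45890 = (-37/2 - 145/2 - 61/2 - 132675/2) - 45890 = -66459 - 45890 = -112349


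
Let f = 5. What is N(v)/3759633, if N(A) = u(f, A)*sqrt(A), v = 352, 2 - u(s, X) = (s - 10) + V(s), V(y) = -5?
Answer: 16*sqrt(22)/1253211 ≈ 5.9884e-5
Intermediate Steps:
u(s, X) = 17 - s (u(s, X) = 2 - ((s - 10) - 5) = 2 - ((-10 + s) - 5) = 2 - (-15 + s) = 2 + (15 - s) = 17 - s)
N(A) = 12*sqrt(A) (N(A) = (17 - 1*5)*sqrt(A) = (17 - 5)*sqrt(A) = 12*sqrt(A))
N(v)/3759633 = (12*sqrt(352))/3759633 = (12*(4*sqrt(22)))*(1/3759633) = (48*sqrt(22))*(1/3759633) = 16*sqrt(22)/1253211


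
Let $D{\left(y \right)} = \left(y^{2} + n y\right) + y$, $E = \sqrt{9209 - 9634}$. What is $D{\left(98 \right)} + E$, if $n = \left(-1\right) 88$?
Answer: $1078 + 5 i \sqrt{17} \approx 1078.0 + 20.616 i$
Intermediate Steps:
$E = 5 i \sqrt{17}$ ($E = \sqrt{-425} = 5 i \sqrt{17} \approx 20.616 i$)
$n = -88$
$D{\left(y \right)} = y^{2} - 87 y$ ($D{\left(y \right)} = \left(y^{2} - 88 y\right) + y = y^{2} - 87 y$)
$D{\left(98 \right)} + E = 98 \left(-87 + 98\right) + 5 i \sqrt{17} = 98 \cdot 11 + 5 i \sqrt{17} = 1078 + 5 i \sqrt{17}$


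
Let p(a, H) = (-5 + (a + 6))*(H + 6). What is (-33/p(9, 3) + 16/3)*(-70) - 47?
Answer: -1184/3 ≈ -394.67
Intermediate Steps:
p(a, H) = (1 + a)*(6 + H) (p(a, H) = (-5 + (6 + a))*(6 + H) = (1 + a)*(6 + H))
(-33/p(9, 3) + 16/3)*(-70) - 47 = (-33/(6 + 3 + 6*9 + 3*9) + 16/3)*(-70) - 47 = (-33/(6 + 3 + 54 + 27) + 16*(⅓))*(-70) - 47 = (-33/90 + 16/3)*(-70) - 47 = (-33*1/90 + 16/3)*(-70) - 47 = (-11/30 + 16/3)*(-70) - 47 = (149/30)*(-70) - 47 = -1043/3 - 47 = -1184/3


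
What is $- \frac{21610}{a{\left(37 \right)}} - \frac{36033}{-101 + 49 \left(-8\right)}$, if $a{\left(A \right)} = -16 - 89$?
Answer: $\frac{2887439}{10353} \approx 278.9$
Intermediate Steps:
$a{\left(A \right)} = -105$
$- \frac{21610}{a{\left(37 \right)}} - \frac{36033}{-101 + 49 \left(-8\right)} = - \frac{21610}{-105} - \frac{36033}{-101 + 49 \left(-8\right)} = \left(-21610\right) \left(- \frac{1}{105}\right) - \frac{36033}{-101 - 392} = \frac{4322}{21} - \frac{36033}{-493} = \frac{4322}{21} - - \frac{36033}{493} = \frac{4322}{21} + \frac{36033}{493} = \frac{2887439}{10353}$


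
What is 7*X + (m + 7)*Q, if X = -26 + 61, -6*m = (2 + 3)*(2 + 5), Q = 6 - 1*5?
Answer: 1477/6 ≈ 246.17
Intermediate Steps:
Q = 1 (Q = 6 - 5 = 1)
m = -35/6 (m = -(2 + 3)*(2 + 5)/6 = -5*7/6 = -⅙*35 = -35/6 ≈ -5.8333)
X = 35
7*X + (m + 7)*Q = 7*35 + (-35/6 + 7)*1 = 245 + (7/6)*1 = 245 + 7/6 = 1477/6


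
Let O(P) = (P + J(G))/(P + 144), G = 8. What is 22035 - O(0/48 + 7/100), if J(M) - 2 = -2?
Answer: 317458238/14407 ≈ 22035.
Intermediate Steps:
J(M) = 0 (J(M) = 2 - 2 = 0)
O(P) = P/(144 + P) (O(P) = (P + 0)/(P + 144) = P/(144 + P))
22035 - O(0/48 + 7/100) = 22035 - (0/48 + 7/100)/(144 + (0/48 + 7/100)) = 22035 - (0*(1/48) + 7*(1/100))/(144 + (0*(1/48) + 7*(1/100))) = 22035 - (0 + 7/100)/(144 + (0 + 7/100)) = 22035 - 7/(100*(144 + 7/100)) = 22035 - 7/(100*14407/100) = 22035 - 7*100/(100*14407) = 22035 - 1*7/14407 = 22035 - 7/14407 = 317458238/14407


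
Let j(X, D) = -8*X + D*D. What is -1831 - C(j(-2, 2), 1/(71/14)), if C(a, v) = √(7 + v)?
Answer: -1831 - √36281/71 ≈ -1833.7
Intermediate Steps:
j(X, D) = D² - 8*X (j(X, D) = -8*X + D² = D² - 8*X)
-1831 - C(j(-2, 2), 1/(71/14)) = -1831 - √(7 + 1/(71/14)) = -1831 - √(7 + 14/71) = -1831 - √(511/71) = -1831 - √36281/71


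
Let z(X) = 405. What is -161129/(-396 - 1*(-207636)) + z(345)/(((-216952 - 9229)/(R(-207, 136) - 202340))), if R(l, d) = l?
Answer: 16963770995051/46873750440 ≈ 361.90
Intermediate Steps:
-161129/(-396 - 1*(-207636)) + z(345)/(((-216952 - 9229)/(R(-207, 136) - 202340))) = -161129/(-396 - 1*(-207636)) + 405/(((-216952 - 9229)/(-207 - 202340))) = -161129/(-396 + 207636) + 405/((-226181/(-202547))) = -161129/207240 + 405/((-226181*(-1/202547))) = -161129*1/207240 + 405/(226181/202547) = -161129/207240 + 405*(202547/226181) = -161129/207240 + 82031535/226181 = 16963770995051/46873750440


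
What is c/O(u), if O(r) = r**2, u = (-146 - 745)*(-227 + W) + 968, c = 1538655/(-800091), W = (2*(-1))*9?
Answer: -512885/12821795158382793 ≈ -4.0001e-11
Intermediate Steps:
W = -18 (W = -2*9 = -18)
c = -512885/266697 (c = 1538655*(-1/800091) = -512885/266697 ≈ -1.9231)
u = 219263 (u = (-146 - 745)*(-227 - 18) + 968 = -891*(-245) + 968 = 218295 + 968 = 219263)
c/O(u) = -512885/(266697*(219263**2)) = -512885/266697/48076263169 = -512885/266697*1/48076263169 = -512885/12821795158382793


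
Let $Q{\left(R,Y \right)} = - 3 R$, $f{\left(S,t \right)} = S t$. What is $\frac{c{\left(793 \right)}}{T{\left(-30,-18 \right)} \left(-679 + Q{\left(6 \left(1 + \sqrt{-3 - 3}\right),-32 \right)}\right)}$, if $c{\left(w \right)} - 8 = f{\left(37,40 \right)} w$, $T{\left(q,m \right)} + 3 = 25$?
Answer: $- \frac{58430904}{766469} + \frac{1508976 i \sqrt{6}}{766469} \approx -76.234 + 4.8224 i$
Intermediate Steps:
$T{\left(q,m \right)} = 22$ ($T{\left(q,m \right)} = -3 + 25 = 22$)
$c{\left(w \right)} = 8 + 1480 w$ ($c{\left(w \right)} = 8 + 37 \cdot 40 w = 8 + 1480 w$)
$\frac{c{\left(793 \right)}}{T{\left(-30,-18 \right)} \left(-679 + Q{\left(6 \left(1 + \sqrt{-3 - 3}\right),-32 \right)}\right)} = \frac{8 + 1480 \cdot 793}{22 \left(-679 - 3 \cdot 6 \left(1 + \sqrt{-3 - 3}\right)\right)} = \frac{8 + 1173640}{22 \left(-679 - 3 \cdot 6 \left(1 + \sqrt{-6}\right)\right)} = \frac{1173648}{22 \left(-679 - 3 \cdot 6 \left(1 + i \sqrt{6}\right)\right)} = \frac{1173648}{22 \left(-679 - 3 \left(6 + 6 i \sqrt{6}\right)\right)} = \frac{1173648}{22 \left(-679 - \left(18 + 18 i \sqrt{6}\right)\right)} = \frac{1173648}{22 \left(-697 - 18 i \sqrt{6}\right)} = \frac{1173648}{-15334 - 396 i \sqrt{6}}$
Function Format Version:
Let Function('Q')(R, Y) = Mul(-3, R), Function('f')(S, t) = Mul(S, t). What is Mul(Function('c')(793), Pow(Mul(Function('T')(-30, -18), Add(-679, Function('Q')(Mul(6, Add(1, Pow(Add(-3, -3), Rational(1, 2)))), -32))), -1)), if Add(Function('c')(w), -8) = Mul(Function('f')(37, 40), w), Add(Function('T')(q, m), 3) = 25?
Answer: Add(Rational(-58430904, 766469), Mul(Rational(1508976, 766469), I, Pow(6, Rational(1, 2)))) ≈ Add(-76.234, Mul(4.8224, I))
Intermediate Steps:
Function('T')(q, m) = 22 (Function('T')(q, m) = Add(-3, 25) = 22)
Function('c')(w) = Add(8, Mul(1480, w)) (Function('c')(w) = Add(8, Mul(Mul(37, 40), w)) = Add(8, Mul(1480, w)))
Mul(Function('c')(793), Pow(Mul(Function('T')(-30, -18), Add(-679, Function('Q')(Mul(6, Add(1, Pow(Add(-3, -3), Rational(1, 2)))), -32))), -1)) = Mul(Add(8, Mul(1480, 793)), Pow(Mul(22, Add(-679, Mul(-3, Mul(6, Add(1, Pow(Add(-3, -3), Rational(1, 2))))))), -1)) = Mul(Add(8, 1173640), Pow(Mul(22, Add(-679, Mul(-3, Mul(6, Add(1, Pow(-6, Rational(1, 2))))))), -1)) = Mul(1173648, Pow(Mul(22, Add(-679, Mul(-3, Mul(6, Add(1, Mul(I, Pow(6, Rational(1, 2)))))))), -1)) = Mul(1173648, Pow(Mul(22, Add(-679, Mul(-3, Add(6, Mul(6, I, Pow(6, Rational(1, 2))))))), -1)) = Mul(1173648, Pow(Mul(22, Add(-679, Add(-18, Mul(-18, I, Pow(6, Rational(1, 2)))))), -1)) = Mul(1173648, Pow(Mul(22, Add(-697, Mul(-18, I, Pow(6, Rational(1, 2))))), -1)) = Mul(1173648, Pow(Add(-15334, Mul(-396, I, Pow(6, Rational(1, 2)))), -1))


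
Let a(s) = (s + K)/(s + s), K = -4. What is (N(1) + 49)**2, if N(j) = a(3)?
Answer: 85849/36 ≈ 2384.7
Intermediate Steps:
a(s) = (-4 + s)/(2*s) (a(s) = (s - 4)/(s + s) = (-4 + s)/((2*s)) = (-4 + s)*(1/(2*s)) = (-4 + s)/(2*s))
N(j) = -1/6 (N(j) = (1/2)*(-4 + 3)/3 = (1/2)*(1/3)*(-1) = -1/6)
(N(1) + 49)**2 = (-1/6 + 49)**2 = (293/6)**2 = 85849/36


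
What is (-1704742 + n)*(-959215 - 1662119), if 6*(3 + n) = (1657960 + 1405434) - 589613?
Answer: 3387938322521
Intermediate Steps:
n = 2473763/6 (n = -3 + ((1657960 + 1405434) - 589613)/6 = -3 + (3063394 - 589613)/6 = -3 + (1/6)*2473781 = -3 + 2473781/6 = 2473763/6 ≈ 4.1229e+5)
(-1704742 + n)*(-959215 - 1662119) = (-1704742 + 2473763/6)*(-959215 - 1662119) = -7754689/6*(-2621334) = 3387938322521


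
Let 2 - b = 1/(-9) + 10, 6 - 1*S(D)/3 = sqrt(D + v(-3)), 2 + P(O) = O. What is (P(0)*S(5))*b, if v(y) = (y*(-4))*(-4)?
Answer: 284 - 142*I*sqrt(43)/3 ≈ 284.0 - 310.39*I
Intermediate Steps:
v(y) = 16*y (v(y) = -4*y*(-4) = 16*y)
P(O) = -2 + O
S(D) = 18 - 3*sqrt(-48 + D) (S(D) = 18 - 3*sqrt(D + 16*(-3)) = 18 - 3*sqrt(D - 48) = 18 - 3*sqrt(-48 + D))
b = -71/9 (b = 2 - (1/(-9) + 10) = 2 - (-1/9 + 10) = 2 - 1*89/9 = 2 - 89/9 = -71/9 ≈ -7.8889)
(P(0)*S(5))*b = ((-2 + 0)*(18 - 3*sqrt(-48 + 5)))*(-71/9) = -2*(18 - 3*I*sqrt(43))*(-71/9) = (-36 + 6*I*sqrt(43))*(-71/9) = 284 - 142*I*sqrt(43)/3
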